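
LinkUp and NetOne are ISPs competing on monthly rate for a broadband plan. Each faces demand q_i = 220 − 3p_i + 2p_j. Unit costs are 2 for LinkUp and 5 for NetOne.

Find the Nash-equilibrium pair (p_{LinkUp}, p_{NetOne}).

LinkUp's profit: π = (p_{LinkUp} − 2)(220 − 3p_{LinkUp} + 2p_{NetOne}).
∂π/∂p_{LinkUp} = 226 − 6p_{LinkUp} + 2p_{NetOne} = 0 ⇒ p_{LinkUp} = 113/3 + (1/3)p_{NetOne}.
Similarly p_{NetOne} = 235/6 + (1/3)p_{LinkUp}.
Plugging p_{NetOne} into LinkUp's best response: p_{LinkUp} = 113/3 + (1/3)(235/6 + (1/3)p_{LinkUp}) ⇒ (8/9)p_{LinkUp} = 913/18, so p_{LinkUp} = 57.0625.
Then p_{NetOne} = 235/6 + (1/3)·57.0625 = 58.1875.

57.0625, 58.1875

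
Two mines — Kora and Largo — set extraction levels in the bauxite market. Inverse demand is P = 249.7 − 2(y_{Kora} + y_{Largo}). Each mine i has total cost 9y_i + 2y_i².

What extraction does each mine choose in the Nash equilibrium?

Mine Kora's profit: π = y_{Kora}(249.7 − 2(y_{Kora} + y_{Largo})) − 9y_{Kora} − 2y_{Kora}².
∂π/∂y_{Kora} = 240.7 − 8y_{Kora} − 2y_{Largo} = 0, so y_{Kora} = 30.0875 − 0.25y_{Largo}.
By symmetry y_{Largo} = y_{Kora}; substituting into the reaction function, 1.25y_{Kora} = 30.0875 and y_{Kora} = 24.07.

24.07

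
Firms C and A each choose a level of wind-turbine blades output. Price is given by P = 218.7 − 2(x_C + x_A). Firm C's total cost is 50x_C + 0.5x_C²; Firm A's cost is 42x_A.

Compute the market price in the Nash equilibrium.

Firm C's profit: π = x_C(218.7 − 2(x_C + x_A)) − 50x_C − 0.5x_C².
∂π/∂x_C = 168.7 − 5x_C − 2x_A = 0, so x_C = 33.74 − 0.4x_A.
For A: ∂π/∂x_A = 176.7 − 4x_A − 2x_C = 0 ⇒ x_A = 44.175 − 0.5x_C.
Solving the two reaction functions simultaneously: (1 − (−0.4)(−0.5))x_C = 33.74 − 0.4·44.175, so 0.8x_C = 16.07 and x_C = 20.0875.
Then x_A = 44.175 − 0.5·20.0875 = 5461/160.
Equilibrium price: P = 218.7 − 2·(1735/32) = 110.2625.

110.2625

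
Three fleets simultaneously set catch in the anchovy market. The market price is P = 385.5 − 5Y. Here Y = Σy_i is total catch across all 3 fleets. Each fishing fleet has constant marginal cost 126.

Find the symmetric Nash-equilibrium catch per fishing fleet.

12.975

A representative fishing fleet's profit is π_i = y_i(385.5 − 5Y) − 126y_i, with Y = y_i + Σ_{j≠i} y_j.
First-order condition: 259.5 − 10y_i − 5Σ_{j≠i} y_j = 0.
With identical fishing fleets, set every y_j = y: then 259.5 − 10y − 10y = 0, i.e. y = 259.5/20 = 12.975.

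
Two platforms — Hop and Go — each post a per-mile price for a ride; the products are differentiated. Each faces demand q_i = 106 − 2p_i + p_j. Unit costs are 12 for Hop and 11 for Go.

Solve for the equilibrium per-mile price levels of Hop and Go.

Hop's profit: π = (p_{Hop} − 12)(106 − 2p_{Hop} + p_{Go}).
∂π/∂p_{Hop} = 130 − 4p_{Hop} + p_{Go} = 0 ⇒ p_{Hop} = 32.5 + 0.25p_{Go}.
Similarly p_{Go} = 32 + 0.25p_{Hop}.
Substituting the second reaction function into the first: p_{Hop} = 32.5 + 0.25(32 + 0.25p_{Hop}), which gives 0.9375p_{Hop} = 40.5 ⇒ p_{Hop} = 43.2.
Then p_{Go} = 32 + 0.25·43.2 = 42.8.

43.2, 42.8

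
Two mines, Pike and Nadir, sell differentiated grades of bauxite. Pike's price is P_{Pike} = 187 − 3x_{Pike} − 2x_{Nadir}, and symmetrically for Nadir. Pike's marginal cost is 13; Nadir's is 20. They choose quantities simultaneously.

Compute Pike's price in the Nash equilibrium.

Mine Pike's profit: π = x_{Pike}(187 − 3x_{Pike} − 2x_{Nadir}) − 13x_{Pike}.
∂π/∂x_{Pike} = 174 − 6x_{Pike} − 2x_{Nadir} = 0 ⇒ x_{Pike} = 29 − (1/3)x_{Nadir}.
Similarly x_{Nadir} = 167/6 − (1/3)x_{Pike}.
Plugging x_{Nadir} into Pike's best response: x_{Pike} = 29 − (1/3)(167/6 − (1/3)x_{Pike}) ⇒ (8/9)x_{Pike} = 355/18, so x_{Pike} = 22.1875.
Then x_{Nadir} = 167/6 − (1/3)·22.1875 = 20.4375.
P_{Pike} = 187 − 3·22.1875 − 2·20.4375 = 79.5625.

79.5625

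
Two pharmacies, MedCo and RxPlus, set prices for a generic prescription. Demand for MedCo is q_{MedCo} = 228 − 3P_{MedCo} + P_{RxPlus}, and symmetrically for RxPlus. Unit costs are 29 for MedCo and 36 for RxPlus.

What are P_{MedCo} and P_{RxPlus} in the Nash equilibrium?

63.6, 66.6

MedCo's profit: π = (P_{MedCo} − 29)(228 − 3P_{MedCo} + P_{RxPlus}).
∂π/∂P_{MedCo} = 315 − 6P_{MedCo} + P_{RxPlus} = 0 ⇒ P_{MedCo} = 52.5 + (1/6)P_{RxPlus}.
Similarly P_{RxPlus} = 56 + (1/6)P_{MedCo}.
Plugging P_{RxPlus} into MedCo's best response: P_{MedCo} = 52.5 + (1/6)(56 + (1/6)P_{MedCo}) ⇒ (35/36)P_{MedCo} = 371/6, so P_{MedCo} = 63.6.
Then P_{RxPlus} = 56 + (1/6)·63.6 = 66.6.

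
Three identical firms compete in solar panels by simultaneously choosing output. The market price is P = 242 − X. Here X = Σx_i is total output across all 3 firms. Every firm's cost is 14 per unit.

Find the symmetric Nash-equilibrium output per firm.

57

A representative firm's profit is π_i = x_i(242 − X) − 14x_i, with X = x_i + Σ_{j≠i} x_j.
First-order condition: 228 − 2x_i − Σ_{j≠i} x_j = 0.
Imposing symmetry (x_j = x for all j) turns Σ_{j≠i} x_j into 2x, so 228 = 4x and x = 57.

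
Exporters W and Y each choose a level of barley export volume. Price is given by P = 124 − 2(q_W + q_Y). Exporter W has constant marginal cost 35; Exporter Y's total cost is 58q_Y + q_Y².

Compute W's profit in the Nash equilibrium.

Exporter W's profit: π = q_W(124 − 2(q_W + q_Y)) − 35q_W.
∂π/∂q_W = 89 − 4q_W − 2q_Y = 0, so q_W = 22.25 − 0.5q_Y.
For Y: ∂π/∂q_Y = 66 − 6q_Y − 2q_W = 0 ⇒ q_Y = 11 − (1/3)q_W.
Solving the two reaction functions simultaneously: (1 − (−0.5)(−1/3))q_W = 22.25 − 0.5·11, so (5/6)q_W = 16.75 and q_W = 20.1.
Then q_Y = 11 − (1/3)·20.1 = 4.3.
Price P = 124 − 2·24.4 = 75.2.
W's profit: (75.2 − 35)·20.1 = 808.02.

808.02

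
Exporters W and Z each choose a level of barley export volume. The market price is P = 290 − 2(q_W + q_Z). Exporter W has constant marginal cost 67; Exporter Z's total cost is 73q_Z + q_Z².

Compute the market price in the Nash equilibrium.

157.4

Exporter W's profit: π = q_W(290 − 2(q_W + q_Z)) − 67q_W.
∂π/∂q_W = 223 − 4q_W − 2q_Z = 0, so q_W = 55.75 − 0.5q_Z.
For Z: ∂π/∂q_Z = 217 − 6q_Z − 2q_W = 0 ⇒ q_Z = 217/6 − (1/3)q_W.
Solving the two reaction functions simultaneously: (1 − (−0.5)(−1/3))q_W = 55.75 − 0.5·(217/6), so (5/6)q_W = 113/3 and q_W = 45.2.
Then q_Z = 217/6 − (1/3)·45.2 = 21.1.
Equilibrium price: P = 290 − 2·66.3 = 157.4.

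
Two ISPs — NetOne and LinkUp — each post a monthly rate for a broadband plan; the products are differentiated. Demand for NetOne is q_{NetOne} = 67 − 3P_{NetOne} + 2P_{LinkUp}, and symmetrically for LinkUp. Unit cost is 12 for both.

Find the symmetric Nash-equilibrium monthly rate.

NetOne's profit: π = (P_{NetOne} − 12)(67 − 3P_{NetOne} + 2P_{LinkUp}).
∂π/∂P_{NetOne} = 103 − 6P_{NetOne} + 2P_{LinkUp} = 0 ⇒ P_{NetOne} = 103/6 + (1/3)P_{LinkUp}.
The game is symmetric, so in equilibrium P_{LinkUp} = P_{NetOne}: the reaction function gives (2/3)P_{NetOne} = 103/6, hence P_{NetOne} = 25.75.

25.75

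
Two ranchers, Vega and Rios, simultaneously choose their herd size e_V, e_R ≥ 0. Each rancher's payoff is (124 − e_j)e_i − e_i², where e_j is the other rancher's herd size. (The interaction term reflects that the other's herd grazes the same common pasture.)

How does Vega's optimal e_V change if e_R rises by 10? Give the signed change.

-5

Vega's payoff is (124 − e_R)e_V − e_V².
∂π/∂e_V = 124 − e_R − 2e_V = 0, so e_V = 62 − 0.5e_R.
The reaction-function slope is −0.5, so a 10-unit rise in e_R moves e_V by −0.5 × 10 = −5. Vega's best response falls — the actions are strategic substitutes.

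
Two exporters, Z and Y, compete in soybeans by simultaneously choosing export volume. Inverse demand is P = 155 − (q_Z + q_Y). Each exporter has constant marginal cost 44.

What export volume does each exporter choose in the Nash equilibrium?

Exporter Z's profit: π = q_Z(155 − (q_Z + q_Y)) − 44q_Z.
∂π/∂q_Z = 111 − 2q_Z − q_Y = 0, so q_Z = 55.5 − 0.5q_Y.
Setting q_Z = q_Y in the reaction function: q_Z = 55.5 − 0.5q_Z, so q_Z = 55.5 / 1.5 = 37.

37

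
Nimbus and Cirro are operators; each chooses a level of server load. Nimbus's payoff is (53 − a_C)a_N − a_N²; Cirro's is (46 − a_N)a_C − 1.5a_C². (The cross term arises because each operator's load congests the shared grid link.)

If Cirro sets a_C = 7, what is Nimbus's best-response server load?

Expanding Nimbus's payoff: 53a_N − a_Ca_N − a_N².
∂π/∂a_N = 53 − a_C − 2a_N = 0, so a_N = 26.5 − 0.5a_C.
At a_C = 7: a_N = 26.5 − 0.5·7 = 23.

23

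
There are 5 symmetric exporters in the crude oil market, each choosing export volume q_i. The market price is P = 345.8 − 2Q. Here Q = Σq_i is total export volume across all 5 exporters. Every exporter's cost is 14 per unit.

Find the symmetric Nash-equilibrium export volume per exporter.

27.65

A representative exporter's profit is π_i = q_i(345.8 − 2Q) − 14q_i, with Q = q_i + Σ_{j≠i} q_j.
First-order condition: 331.8 − 4q_i − 2Σ_{j≠i} q_j = 0.
Imposing symmetry (q_j = q for all j) turns Σ_{j≠i} q_j into 4q, so 331.8 = 12q and q = 27.65.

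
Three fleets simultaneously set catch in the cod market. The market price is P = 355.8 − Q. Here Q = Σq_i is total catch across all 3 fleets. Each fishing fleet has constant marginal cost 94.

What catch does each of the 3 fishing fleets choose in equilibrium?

A representative fishing fleet's profit is π_i = q_i(355.8 − Q) − 94q_i, with Q = q_i + Σ_{j≠i} q_j.
First-order condition: 261.8 − 2q_i − Σ_{j≠i} q_j = 0.
Imposing symmetry (q_j = q for all j) turns Σ_{j≠i} q_j into 2q, so 261.8 = 4q and q = 65.45.

65.45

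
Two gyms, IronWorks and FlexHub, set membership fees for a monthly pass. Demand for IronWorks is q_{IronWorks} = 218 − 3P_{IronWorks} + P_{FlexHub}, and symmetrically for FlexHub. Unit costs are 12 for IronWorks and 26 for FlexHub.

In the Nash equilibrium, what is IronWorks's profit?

4800

IronWorks's profit: π = (P_{IronWorks} − 12)(218 − 3P_{IronWorks} + P_{FlexHub}).
∂π/∂P_{IronWorks} = 254 − 6P_{IronWorks} + P_{FlexHub} = 0 ⇒ P_{IronWorks} = 127/3 + (1/6)P_{FlexHub}.
Similarly P_{FlexHub} = 148/3 + (1/6)P_{IronWorks}.
Substituting the second reaction function into the first: P_{IronWorks} = 127/3 + (1/6)(148/3 + (1/6)P_{IronWorks}), which gives (35/36)P_{IronWorks} = 455/9 ⇒ P_{IronWorks} = 52.
Then P_{FlexHub} = 148/3 + (1/6)·52 = 58.
q_{IronWorks} = 218 − 3·52 + 58 = 120.
Profit = (52 − 12)·120 = 4800.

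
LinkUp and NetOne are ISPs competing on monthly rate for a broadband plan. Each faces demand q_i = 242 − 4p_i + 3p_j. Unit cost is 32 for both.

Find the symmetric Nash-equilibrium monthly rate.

LinkUp's profit: π = (p_{LinkUp} − 32)(242 − 4p_{LinkUp} + 3p_{NetOne}).
∂π/∂p_{LinkUp} = 370 − 8p_{LinkUp} + 3p_{NetOne} = 0 ⇒ p_{LinkUp} = 46.25 + 0.375p_{NetOne}.
The game is symmetric, so in equilibrium p_{NetOne} = p_{LinkUp}: the reaction function gives 0.625p_{LinkUp} = 46.25, hence p_{LinkUp} = 74.

74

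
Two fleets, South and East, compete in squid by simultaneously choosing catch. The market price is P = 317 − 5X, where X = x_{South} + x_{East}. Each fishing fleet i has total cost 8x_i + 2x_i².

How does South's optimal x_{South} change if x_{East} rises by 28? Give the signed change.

Fishing fleet South's profit: π = x_{South}(317 − 5(x_{South} + x_{East})) − 8x_{South} − 2x_{South}².
∂π/∂x_{South} = 309 − 14x_{South} − 5x_{East} = 0, so x_{South} = 309/14 − (5/14)x_{East}.
The reaction-function slope is −5/14, so a 28-unit rise in x_{East} moves x_{South} by −5/14 × 28 = −10. South's best response falls — the actions are strategic substitutes.

-10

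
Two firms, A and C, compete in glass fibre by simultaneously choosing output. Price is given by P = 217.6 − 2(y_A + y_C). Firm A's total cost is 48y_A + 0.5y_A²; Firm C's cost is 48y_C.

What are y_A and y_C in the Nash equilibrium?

21.2, 31.8

Firm A's profit: π = y_A(217.6 − 2(y_A + y_C)) − 48y_A − 0.5y_A².
∂π/∂y_A = 169.6 − 5y_A − 2y_C = 0, so y_A = 33.92 − 0.4y_C.
For C: ∂π/∂y_C = 169.6 − 4y_C − 2y_A = 0 ⇒ y_C = 42.4 − 0.5y_A.
Solving the two reaction functions simultaneously: (1 − (−0.4)(−0.5))y_A = 33.92 − 0.4·42.4, so 0.8y_A = 16.96 and y_A = 21.2.
Then y_C = 42.4 − 0.5·21.2 = 31.8.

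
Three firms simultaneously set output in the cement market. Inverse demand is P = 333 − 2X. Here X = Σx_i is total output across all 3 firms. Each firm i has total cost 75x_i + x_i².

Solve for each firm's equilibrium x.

25.8

A representative firm's profit is π_i = x_i(333 − 2X) − 75x_i − x_i², with X = x_i + Σ_{j≠i} x_j.
First-order condition: 258 − 6x_i − 2Σ_{j≠i} x_j = 0.
With identical firms, set every x_j = x: then 258 − 6x − 4x = 0, i.e. x = 258/10 = 25.8.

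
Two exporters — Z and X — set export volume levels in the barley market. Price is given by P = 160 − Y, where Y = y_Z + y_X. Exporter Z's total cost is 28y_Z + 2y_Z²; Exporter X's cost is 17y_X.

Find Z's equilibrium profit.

Exporter Z's profit: π = y_Z(160 − (y_Z + y_X)) − 28y_Z − 2y_Z².
∂π/∂y_Z = 132 − 6y_Z − y_X = 0, so y_Z = 22 − (1/6)y_X.
For X: ∂π/∂y_X = 143 − 2y_X − y_Z = 0 ⇒ y_X = 71.5 − 0.5y_Z.
Substituting the second reaction function into the first: y_Z = 22 − (1/6)(71.5 − 0.5y_Z), which gives (11/12)y_Z = 121/12 ⇒ y_Z = 11.
Then y_X = 71.5 − 0.5·11 = 66.
Price P = 160 − 77 = 83.
Z's profit: (83 − 28)·11 − 2(11)² = 363.

363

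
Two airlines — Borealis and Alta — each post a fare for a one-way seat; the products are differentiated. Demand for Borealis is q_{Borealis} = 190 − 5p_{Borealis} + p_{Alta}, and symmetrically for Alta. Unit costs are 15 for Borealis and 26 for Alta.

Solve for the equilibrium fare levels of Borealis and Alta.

Borealis's profit: π = (p_{Borealis} − 15)(190 − 5p_{Borealis} + p_{Alta}).
∂π/∂p_{Borealis} = 265 − 10p_{Borealis} + p_{Alta} = 0 ⇒ p_{Borealis} = 26.5 + 0.1p_{Alta}.
Similarly p_{Alta} = 32 + 0.1p_{Borealis}.
Plugging p_{Alta} into Borealis's best response: p_{Borealis} = 26.5 + 0.1(32 + 0.1p_{Borealis}) ⇒ 0.99p_{Borealis} = 29.7, so p_{Borealis} = 30.
Then p_{Alta} = 32 + 0.1·30 = 35.

30, 35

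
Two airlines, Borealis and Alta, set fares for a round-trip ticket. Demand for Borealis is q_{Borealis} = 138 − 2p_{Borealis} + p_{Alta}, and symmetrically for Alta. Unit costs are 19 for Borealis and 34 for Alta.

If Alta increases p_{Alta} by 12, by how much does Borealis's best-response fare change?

Borealis's profit: π = (p_{Borealis} − 19)(138 − 2p_{Borealis} + p_{Alta}).
∂π/∂p_{Borealis} = 176 − 4p_{Borealis} + p_{Alta} = 0 ⇒ p_{Borealis} = 44 + 0.25p_{Alta}.
The reaction-function slope is 0.25, so a 12-unit rise in p_{Alta} moves p_{Borealis} by 0.25 × 12 = 3. Borealis's best response rises — the actions are strategic complements.

3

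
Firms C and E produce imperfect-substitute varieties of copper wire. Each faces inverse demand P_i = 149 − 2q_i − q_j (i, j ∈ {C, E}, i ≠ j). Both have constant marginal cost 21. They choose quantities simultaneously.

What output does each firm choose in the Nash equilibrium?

Firm C's profit: π = q_C(149 − 2q_C − q_E) − 21q_C.
∂π/∂q_C = 128 − 4q_C − q_E = 0 ⇒ q_C = 32 − 0.25q_E.
The game is symmetric, so in equilibrium q_E = q_C: the reaction function gives 1.25q_C = 32, hence q_C = 25.6.

25.6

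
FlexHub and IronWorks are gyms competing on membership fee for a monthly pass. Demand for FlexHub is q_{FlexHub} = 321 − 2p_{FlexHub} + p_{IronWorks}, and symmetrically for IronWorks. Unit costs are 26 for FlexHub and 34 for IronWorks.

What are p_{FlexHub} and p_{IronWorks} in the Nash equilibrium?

FlexHub's profit: π = (p_{FlexHub} − 26)(321 − 2p_{FlexHub} + p_{IronWorks}).
∂π/∂p_{FlexHub} = 373 − 4p_{FlexHub} + p_{IronWorks} = 0 ⇒ p_{FlexHub} = 93.25 + 0.25p_{IronWorks}.
Similarly p_{IronWorks} = 97.25 + 0.25p_{FlexHub}.
Plugging p_{IronWorks} into FlexHub's best response: p_{FlexHub} = 93.25 + 0.25(97.25 + 0.25p_{FlexHub}) ⇒ 0.9375p_{FlexHub} = 117.5625, so p_{FlexHub} = 125.4.
Then p_{IronWorks} = 97.25 + 0.25·125.4 = 128.6.

125.4, 128.6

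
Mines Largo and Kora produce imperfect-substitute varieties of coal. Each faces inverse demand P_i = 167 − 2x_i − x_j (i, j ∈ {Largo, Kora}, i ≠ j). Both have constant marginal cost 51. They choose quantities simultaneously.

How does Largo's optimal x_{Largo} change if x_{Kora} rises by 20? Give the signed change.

-5

Mine Largo's profit: π = x_{Largo}(167 − 2x_{Largo} − x_{Kora}) − 51x_{Largo}.
∂π/∂x_{Largo} = 116 − 4x_{Largo} − x_{Kora} = 0 ⇒ x_{Largo} = 29 − 0.25x_{Kora}.
The reaction-function slope is −0.25, so a 20-unit rise in x_{Kora} moves x_{Largo} by −0.25 × 20 = −5. Largo's best response falls — the actions are strategic substitutes.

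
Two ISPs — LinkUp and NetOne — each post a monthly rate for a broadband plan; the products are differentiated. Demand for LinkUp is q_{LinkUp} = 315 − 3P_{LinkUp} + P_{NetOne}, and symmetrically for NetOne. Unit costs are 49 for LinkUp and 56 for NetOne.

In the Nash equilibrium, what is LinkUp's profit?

5808

LinkUp's profit: π = (P_{LinkUp} − 49)(315 − 3P_{LinkUp} + P_{NetOne}).
∂π/∂P_{LinkUp} = 462 − 6P_{LinkUp} + P_{NetOne} = 0 ⇒ P_{LinkUp} = 77 + (1/6)P_{NetOne}.
Similarly P_{NetOne} = 80.5 + (1/6)P_{LinkUp}.
Substituting the second reaction function into the first: P_{LinkUp} = 77 + (1/6)(80.5 + (1/6)P_{LinkUp}), which gives (35/36)P_{LinkUp} = 1085/12 ⇒ P_{LinkUp} = 93.
Then P_{NetOne} = 80.5 + (1/6)·93 = 96.
q_{LinkUp} = 315 − 3·93 + 96 = 132.
Profit = (93 − 49)·132 = 5808.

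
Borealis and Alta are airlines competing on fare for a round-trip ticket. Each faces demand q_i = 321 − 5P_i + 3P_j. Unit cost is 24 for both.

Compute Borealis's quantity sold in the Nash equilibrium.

Borealis's profit: π = (P_{Borealis} − 24)(321 − 5P_{Borealis} + 3P_{Alta}).
∂π/∂P_{Borealis} = 441 − 10P_{Borealis} + 3P_{Alta} = 0 ⇒ P_{Borealis} = 44.1 + 0.3P_{Alta}.
Setting P_{Borealis} = P_{Alta} in the reaction function: P_{Borealis} = 44.1 + 0.3P_{Borealis}, so P_{Borealis} = 44.1 / 0.7 = 63.
q_{Borealis} = 321 − 5·63 + 3·63 = 195.

195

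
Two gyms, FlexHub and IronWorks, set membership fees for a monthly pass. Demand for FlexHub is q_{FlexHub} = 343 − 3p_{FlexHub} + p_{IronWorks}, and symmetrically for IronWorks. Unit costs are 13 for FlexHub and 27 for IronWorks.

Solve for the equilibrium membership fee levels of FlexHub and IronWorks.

FlexHub's profit: π = (p_{FlexHub} − 13)(343 − 3p_{FlexHub} + p_{IronWorks}).
∂π/∂p_{FlexHub} = 382 − 6p_{FlexHub} + p_{IronWorks} = 0 ⇒ p_{FlexHub} = 191/3 + (1/6)p_{IronWorks}.
Similarly p_{IronWorks} = 212/3 + (1/6)p_{FlexHub}.
Substituting the second reaction function into the first: p_{FlexHub} = 191/3 + (1/6)(212/3 + (1/6)p_{FlexHub}), which gives (35/36)p_{FlexHub} = 679/9 ⇒ p_{FlexHub} = 77.6.
Then p_{IronWorks} = 212/3 + (1/6)·77.6 = 83.6.

77.6, 83.6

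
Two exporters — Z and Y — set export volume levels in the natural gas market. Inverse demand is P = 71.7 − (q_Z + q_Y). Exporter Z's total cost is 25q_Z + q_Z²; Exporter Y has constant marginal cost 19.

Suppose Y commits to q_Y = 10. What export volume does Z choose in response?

9.175

Exporter Z's profit: π = q_Z(71.7 − (q_Z + q_Y)) − 25q_Z − q_Z².
∂π/∂q_Z = 46.7 − 4q_Z − q_Y = 0, so q_Z = 11.675 − 0.25q_Y.
At q_Y = 10: q_Z = 11.675 − 0.25·10 = 9.175.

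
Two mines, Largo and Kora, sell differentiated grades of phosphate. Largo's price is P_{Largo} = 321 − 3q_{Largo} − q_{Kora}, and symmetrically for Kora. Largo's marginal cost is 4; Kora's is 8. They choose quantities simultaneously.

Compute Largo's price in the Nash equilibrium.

140.2

Mine Largo's profit: π = q_{Largo}(321 − 3q_{Largo} − q_{Kora}) − 4q_{Largo}.
∂π/∂q_{Largo} = 317 − 6q_{Largo} − q_{Kora} = 0 ⇒ q_{Largo} = 317/6 − (1/6)q_{Kora}.
Similarly q_{Kora} = 313/6 − (1/6)q_{Largo}.
Substituting the second reaction function into the first: q_{Largo} = 317/6 − (1/6)(313/6 − (1/6)q_{Largo}), which gives (35/36)q_{Largo} = 1589/36 ⇒ q_{Largo} = 45.4.
Then q_{Kora} = 313/6 − (1/6)·45.4 = 44.6.
P_{Largo} = 321 − 3·45.4 − 44.6 = 140.2.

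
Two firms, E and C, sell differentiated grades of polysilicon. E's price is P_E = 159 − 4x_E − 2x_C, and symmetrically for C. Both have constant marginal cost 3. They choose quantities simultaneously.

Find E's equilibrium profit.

Firm E's profit: π = x_E(159 − 4x_E − 2x_C) − 3x_E.
∂π/∂x_E = 156 − 8x_E − 2x_C = 0 ⇒ x_E = 19.5 − 0.25x_C.
Setting x_E = x_C in the reaction function: x_E = 19.5 − 0.25x_E, so x_E = 19.5 / 1.25 = 15.6.
P_E = 159 − 4·15.6 − 2·15.6 = 65.4.
Profit = (65.4 − 3)·15.6 = 973.44.

973.44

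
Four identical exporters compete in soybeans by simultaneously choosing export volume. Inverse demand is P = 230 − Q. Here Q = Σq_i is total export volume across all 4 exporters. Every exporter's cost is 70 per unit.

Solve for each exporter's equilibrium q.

A representative exporter's profit is π_i = q_i(230 − Q) − 70q_i, with Q = q_i + Σ_{j≠i} q_j.
First-order condition: 160 − 2q_i − Σ_{j≠i} q_j = 0.
In a symmetric equilibrium every exporter chooses the same q, so Σ_{j≠i} q_j = 3q. The condition becomes 160 − 5q = 0, giving q = 160/5 = 32.

32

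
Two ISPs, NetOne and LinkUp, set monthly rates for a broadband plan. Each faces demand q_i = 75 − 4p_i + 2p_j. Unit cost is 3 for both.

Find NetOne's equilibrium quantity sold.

NetOne's profit: π = (p_{NetOne} − 3)(75 − 4p_{NetOne} + 2p_{LinkUp}).
∂π/∂p_{NetOne} = 87 − 8p_{NetOne} + 2p_{LinkUp} = 0 ⇒ p_{NetOne} = 10.875 + 0.25p_{LinkUp}.
By symmetry p_{LinkUp} = p_{NetOne}; substituting into the reaction function, 0.75p_{NetOne} = 10.875 and p_{NetOne} = 14.5.
q_{NetOne} = 75 − 4·14.5 + 2·14.5 = 46.

46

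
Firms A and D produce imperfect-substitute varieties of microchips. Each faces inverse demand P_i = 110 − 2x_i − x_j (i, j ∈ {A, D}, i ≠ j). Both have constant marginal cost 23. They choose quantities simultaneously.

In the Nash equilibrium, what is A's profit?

605.52

Firm A's profit: π = x_A(110 − 2x_A − x_D) − 23x_A.
∂π/∂x_A = 87 − 4x_A − x_D = 0 ⇒ x_A = 21.75 − 0.25x_D.
The game is symmetric, so in equilibrium x_D = x_A: the reaction function gives 1.25x_A = 21.75, hence x_A = 17.4.
P_A = 110 − 2·17.4 − 17.4 = 57.8.
Profit = (57.8 − 23)·17.4 = 605.52.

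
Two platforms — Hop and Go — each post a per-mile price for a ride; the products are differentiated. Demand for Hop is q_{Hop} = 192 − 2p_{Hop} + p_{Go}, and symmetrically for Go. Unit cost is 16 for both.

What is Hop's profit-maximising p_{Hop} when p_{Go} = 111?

Hop's profit: π = (p_{Hop} − 16)(192 − 2p_{Hop} + p_{Go}).
∂π/∂p_{Hop} = 224 − 4p_{Hop} + p_{Go} = 0 ⇒ p_{Hop} = 56 + 0.25p_{Go}.
At p_{Go} = 111: p_{Hop} = 56 + 0.25·111 = 83.75.

83.75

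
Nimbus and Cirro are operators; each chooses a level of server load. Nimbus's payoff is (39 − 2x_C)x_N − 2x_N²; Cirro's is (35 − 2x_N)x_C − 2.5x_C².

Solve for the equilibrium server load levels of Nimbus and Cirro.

7.8125, 3.875

Expanding Nimbus's payoff: 39x_N − 2x_Cx_N − 2x_N².
∂π/∂x_N = 39 − 2x_C − 4x_N = 0, so x_N = 9.75 − 0.5x_C.
Likewise for Cirro: x_C = 7 − 0.4x_N.
Solving the two reaction functions simultaneously: (1 − (−0.5)(−0.4))x_N = 9.75 − 0.5·7, so 0.8x_N = 6.25 and x_N = 7.8125.
Then x_C = 7 − 0.4·7.8125 = 3.875.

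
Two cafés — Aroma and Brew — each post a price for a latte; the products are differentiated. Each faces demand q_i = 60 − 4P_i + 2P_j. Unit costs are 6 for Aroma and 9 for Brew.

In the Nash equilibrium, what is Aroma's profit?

Aroma's profit: π = (P_{Aroma} − 6)(60 − 4P_{Aroma} + 2P_{Brew}).
∂π/∂P_{Aroma} = 84 − 8P_{Aroma} + 2P_{Brew} = 0 ⇒ P_{Aroma} = 10.5 + 0.25P_{Brew}.
Similarly P_{Brew} = 12 + 0.25P_{Aroma}.
Plugging P_{Brew} into Aroma's best response: P_{Aroma} = 10.5 + 0.25(12 + 0.25P_{Aroma}) ⇒ 0.9375P_{Aroma} = 13.5, so P_{Aroma} = 14.4.
Then P_{Brew} = 12 + 0.25·14.4 = 15.6.
q_{Aroma} = 60 − 4·14.4 + 2·15.6 = 33.6.
Profit = (14.4 − 6)·33.6 = 282.24.

282.24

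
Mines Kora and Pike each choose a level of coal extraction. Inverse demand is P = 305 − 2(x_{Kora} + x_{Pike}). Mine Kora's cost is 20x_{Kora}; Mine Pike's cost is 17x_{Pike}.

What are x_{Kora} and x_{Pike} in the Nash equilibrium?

47, 48.5

Mine Kora's profit: π = x_{Kora}(305 − 2(x_{Kora} + x_{Pike})) − 20x_{Kora}.
∂π/∂x_{Kora} = 285 − 4x_{Kora} − 2x_{Pike} = 0, so x_{Kora} = 71.25 − 0.5x_{Pike}.
By the same steps for Pike: x_{Pike} = 72 − 0.5x_{Kora}.
Plugging x_{Pike} into Kora's best response: x_{Kora} = 71.25 − 0.5(72 − 0.5x_{Kora}) ⇒ 0.75x_{Kora} = 35.25, so x_{Kora} = 47.
Then x_{Pike} = 72 − 0.5·47 = 48.5.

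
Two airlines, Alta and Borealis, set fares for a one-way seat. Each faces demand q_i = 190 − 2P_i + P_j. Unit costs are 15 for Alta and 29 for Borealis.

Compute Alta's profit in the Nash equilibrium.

Alta's profit: π = (P_{Alta} − 15)(190 − 2P_{Alta} + P_{Borealis}).
∂π/∂P_{Alta} = 220 − 4P_{Alta} + P_{Borealis} = 0 ⇒ P_{Alta} = 55 + 0.25P_{Borealis}.
Similarly P_{Borealis} = 62 + 0.25P_{Alta}.
Substituting the second reaction function into the first: P_{Alta} = 55 + 0.25(62 + 0.25P_{Alta}), which gives 0.9375P_{Alta} = 70.5 ⇒ P_{Alta} = 75.2.
Then P_{Borealis} = 62 + 0.25·75.2 = 80.8.
q_{Alta} = 190 − 2·75.2 + 80.8 = 120.4.
Profit = (75.2 − 15)·120.4 = 7248.08.

7248.08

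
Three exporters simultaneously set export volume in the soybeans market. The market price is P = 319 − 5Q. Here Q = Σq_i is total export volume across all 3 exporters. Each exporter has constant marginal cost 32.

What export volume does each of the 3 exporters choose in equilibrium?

A representative exporter's profit is π_i = q_i(319 − 5Q) − 32q_i, with Q = q_i + Σ_{j≠i} q_j.
First-order condition: 287 − 10q_i − 5Σ_{j≠i} q_j = 0.
In a symmetric equilibrium every exporter chooses the same q, so Σ_{j≠i} q_j = 2q. The condition becomes 287 − 20q = 0, giving q = 287/20 = 14.35.

14.35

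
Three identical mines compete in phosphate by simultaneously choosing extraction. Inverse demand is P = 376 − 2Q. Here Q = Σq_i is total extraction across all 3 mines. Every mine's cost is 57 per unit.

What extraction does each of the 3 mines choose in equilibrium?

39.875

A representative mine's profit is π_i = q_i(376 − 2Q) − 57q_i, with Q = q_i + Σ_{j≠i} q_j.
First-order condition: 319 − 4q_i − 2Σ_{j≠i} q_j = 0.
With identical mines, set every q_j = q: then 319 − 4q − 4q = 0, i.e. q = 319/8 = 39.875.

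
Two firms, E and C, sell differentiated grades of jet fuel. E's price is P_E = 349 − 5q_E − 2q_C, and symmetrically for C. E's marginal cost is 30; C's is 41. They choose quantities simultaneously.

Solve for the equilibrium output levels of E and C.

Firm E's profit: π = q_E(349 − 5q_E − 2q_C) − 30q_E.
∂π/∂q_E = 319 − 10q_E − 2q_C = 0 ⇒ q_E = 31.9 − 0.2q_C.
Similarly q_C = 30.8 − 0.2q_E.
Plugging q_C into E's best response: q_E = 31.9 − 0.2(30.8 − 0.2q_E) ⇒ 0.96q_E = 25.74, so q_E = 26.8125.
Then q_C = 30.8 − 0.2·26.8125 = 25.4375.

26.8125, 25.4375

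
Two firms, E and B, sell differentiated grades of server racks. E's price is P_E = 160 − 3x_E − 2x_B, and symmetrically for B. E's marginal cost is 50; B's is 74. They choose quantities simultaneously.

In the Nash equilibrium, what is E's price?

95.75

Firm E's profit: π = x_E(160 − 3x_E − 2x_B) − 50x_E.
∂π/∂x_E = 110 − 6x_E − 2x_B = 0 ⇒ x_E = 55/3 − (1/3)x_B.
Similarly x_B = 43/3 − (1/3)x_E.
Solving the two reaction functions simultaneously: (1 − (−1/3)(−1/3))x_E = 55/3 − (1/3)·(43/3), so (8/9)x_E = 122/9 and x_E = 15.25.
Then x_B = 43/3 − (1/3)·15.25 = 9.25.
P_E = 160 − 3·15.25 − 2·9.25 = 95.75.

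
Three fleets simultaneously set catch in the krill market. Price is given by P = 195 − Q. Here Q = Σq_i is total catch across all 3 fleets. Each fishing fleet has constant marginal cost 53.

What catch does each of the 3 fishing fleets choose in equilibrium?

35.5

A representative fishing fleet's profit is π_i = q_i(195 − Q) − 53q_i, with Q = q_i + Σ_{j≠i} q_j.
First-order condition: 142 − 2q_i − Σ_{j≠i} q_j = 0.
In a symmetric equilibrium every fishing fleet chooses the same q, so Σ_{j≠i} q_j = 2q. The condition becomes 142 − 4q = 0, giving q = 142/4 = 35.5.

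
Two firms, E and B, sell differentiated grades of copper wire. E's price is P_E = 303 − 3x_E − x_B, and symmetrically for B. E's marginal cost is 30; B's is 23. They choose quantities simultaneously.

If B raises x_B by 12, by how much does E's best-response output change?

-2

Firm E's profit: π = x_E(303 − 3x_E − x_B) − 30x_E.
∂π/∂x_E = 273 − 6x_E − x_B = 0 ⇒ x_E = 45.5 − (1/6)x_B.
The reaction-function slope is −1/6, so a 12-unit rise in x_B moves x_E by −1/6 × 12 = −2. E's best response falls — the actions are strategic substitutes.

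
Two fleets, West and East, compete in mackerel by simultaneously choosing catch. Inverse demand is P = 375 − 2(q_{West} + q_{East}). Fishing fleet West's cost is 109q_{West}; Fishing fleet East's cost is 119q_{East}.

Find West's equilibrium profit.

4232

Fishing fleet West's profit: π = q_{West}(375 − 2(q_{West} + q_{East})) − 109q_{West}.
∂π/∂q_{West} = 266 − 4q_{West} − 2q_{East} = 0, so q_{West} = 66.5 − 0.5q_{East}.
By the same steps for East: q_{East} = 64 − 0.5q_{West}.
Plugging q_{East} into West's best response: q_{West} = 66.5 − 0.5(64 − 0.5q_{West}) ⇒ 0.75q_{West} = 34.5, so q_{West} = 46.
Then q_{East} = 64 − 0.5·46 = 41.
Price P = 375 − 2·87 = 201.
West's profit: (201 − 109)·46 = 4232.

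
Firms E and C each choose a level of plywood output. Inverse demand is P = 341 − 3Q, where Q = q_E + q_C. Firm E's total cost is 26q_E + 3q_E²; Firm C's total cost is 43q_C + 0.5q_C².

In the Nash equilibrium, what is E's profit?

1833.3024

Firm E's profit: π = q_E(341 − 3(q_E + q_C)) − 26q_E − 3q_E².
∂π/∂q_E = 315 − 12q_E − 3q_C = 0, so q_E = 26.25 − 0.25q_C.
For C: ∂π/∂q_C = 298 − 7q_C − 3q_E = 0 ⇒ q_C = 298/7 − (3/7)q_E.
Plugging q_C into E's best response: q_E = 26.25 − 0.25(298/7 − (3/7)q_E) ⇒ (25/28)q_E = 437/28, so q_E = 17.48.
Then q_C = 298/7 − (3/7)·17.48 = 35.08.
Price P = 341 − 3·52.56 = 183.32.
E's profit: (183.32 − 26)·17.48 − 3(17.48)² = 1833.3024.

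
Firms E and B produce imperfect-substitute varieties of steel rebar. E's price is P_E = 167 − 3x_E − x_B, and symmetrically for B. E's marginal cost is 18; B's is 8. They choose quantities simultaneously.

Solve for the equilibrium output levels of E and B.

Firm E's profit: π = x_E(167 − 3x_E − x_B) − 18x_E.
∂π/∂x_E = 149 − 6x_E − x_B = 0 ⇒ x_E = 149/6 − (1/6)x_B.
Similarly x_B = 26.5 − (1/6)x_E.
Plugging x_B into E's best response: x_E = 149/6 − (1/6)(26.5 − (1/6)x_E) ⇒ (35/36)x_E = 245/12, so x_E = 21.
Then x_B = 26.5 − (1/6)·21 = 23.

21, 23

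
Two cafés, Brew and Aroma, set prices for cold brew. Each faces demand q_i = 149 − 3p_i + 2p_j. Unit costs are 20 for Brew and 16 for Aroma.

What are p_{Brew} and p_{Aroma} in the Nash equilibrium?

Brew's profit: π = (p_{Brew} − 20)(149 − 3p_{Brew} + 2p_{Aroma}).
∂π/∂p_{Brew} = 209 − 6p_{Brew} + 2p_{Aroma} = 0 ⇒ p_{Brew} = 209/6 + (1/3)p_{Aroma}.
Similarly p_{Aroma} = 197/6 + (1/3)p_{Brew}.
Solving the two reaction functions simultaneously: (1 − (1/3)(1/3))p_{Brew} = 209/6 + (1/3)·(197/6), so (8/9)p_{Brew} = 412/9 and p_{Brew} = 51.5.
Then p_{Aroma} = 197/6 + (1/3)·51.5 = 50.

51.5, 50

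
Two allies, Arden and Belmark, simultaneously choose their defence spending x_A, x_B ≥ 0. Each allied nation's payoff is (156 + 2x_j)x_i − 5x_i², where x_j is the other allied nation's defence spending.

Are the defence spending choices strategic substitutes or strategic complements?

Arden's payoff is (156 + 2x_B)x_A − 5x_A².
∂π/∂x_A = 156 + 2x_B − 10x_A = 0, so x_A = 15.6 + 0.2x_B.
The best-response slope dx_A/dx_B = 0.2 > 0: the reaction function is upward-sloping, so the choices are strategic complements.

strategic complements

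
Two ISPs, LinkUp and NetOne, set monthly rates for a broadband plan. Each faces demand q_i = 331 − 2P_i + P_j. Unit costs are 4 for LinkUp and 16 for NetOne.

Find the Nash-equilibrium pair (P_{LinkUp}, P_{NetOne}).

114.6, 119.4

LinkUp's profit: π = (P_{LinkUp} − 4)(331 − 2P_{LinkUp} + P_{NetOne}).
∂π/∂P_{LinkUp} = 339 − 4P_{LinkUp} + P_{NetOne} = 0 ⇒ P_{LinkUp} = 84.75 + 0.25P_{NetOne}.
Similarly P_{NetOne} = 90.75 + 0.25P_{LinkUp}.
Substituting the second reaction function into the first: P_{LinkUp} = 84.75 + 0.25(90.75 + 0.25P_{LinkUp}), which gives 0.9375P_{LinkUp} = 107.4375 ⇒ P_{LinkUp} = 114.6.
Then P_{NetOne} = 90.75 + 0.25·114.6 = 119.4.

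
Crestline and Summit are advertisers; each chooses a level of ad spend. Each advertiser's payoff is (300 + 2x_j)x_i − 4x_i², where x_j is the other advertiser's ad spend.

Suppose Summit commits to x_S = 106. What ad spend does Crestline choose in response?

64

Crestline's payoff is (300 + 2x_S)x_C − 4x_C².
∂π/∂x_C = 300 + 2x_S − 8x_C = 0, so x_C = 37.5 + 0.25x_S.
At x_S = 106: x_C = 37.5 + 0.25·106 = 64.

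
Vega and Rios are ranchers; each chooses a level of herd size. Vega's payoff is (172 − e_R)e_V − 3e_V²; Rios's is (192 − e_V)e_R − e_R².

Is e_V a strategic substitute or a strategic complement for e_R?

strategic substitutes

Expanding Vega's payoff: 172e_V − e_Re_V − 3e_V².
∂π/∂e_V = 172 − e_R − 6e_V = 0, so e_V = 86/3 − (1/6)e_R.
The best-response slope de_V/de_R = −1/6 < 0: the reaction function is downward-sloping, so the choices are strategic substitutes.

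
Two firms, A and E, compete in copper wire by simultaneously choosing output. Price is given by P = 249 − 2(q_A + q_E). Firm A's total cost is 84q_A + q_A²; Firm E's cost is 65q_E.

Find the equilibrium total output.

Firm A's profit: π = q_A(249 − 2(q_A + q_E)) − 84q_A − q_A².
∂π/∂q_A = 165 − 6q_A − 2q_E = 0, so q_A = 27.5 − (1/3)q_E.
For E: ∂π/∂q_E = 184 − 4q_E − 2q_A = 0 ⇒ q_E = 46 − 0.5q_A.
Substituting the second reaction function into the first: q_A = 27.5 − (1/3)(46 − 0.5q_A), which gives (5/6)q_A = 73/6 ⇒ q_A = 14.6.
Then q_E = 46 − 0.5·14.6 = 38.7.
Total output: 14.6 + 38.7 = 53.3.

53.3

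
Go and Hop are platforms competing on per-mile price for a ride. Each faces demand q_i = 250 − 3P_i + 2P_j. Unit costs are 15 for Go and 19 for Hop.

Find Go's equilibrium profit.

Go's profit: π = (P_{Go} − 15)(250 − 3P_{Go} + 2P_{Hop}).
∂π/∂P_{Go} = 295 − 6P_{Go} + 2P_{Hop} = 0 ⇒ P_{Go} = 295/6 + (1/3)P_{Hop}.
Similarly P_{Hop} = 307/6 + (1/3)P_{Go}.
Substituting the second reaction function into the first: P_{Go} = 295/6 + (1/3)(307/6 + (1/3)P_{Go}), which gives (8/9)P_{Go} = 596/9 ⇒ P_{Go} = 74.5.
Then P_{Hop} = 307/6 + (1/3)·74.5 = 76.
q_{Go} = 250 − 3·74.5 + 2·76 = 178.5.
Profit = (74.5 − 15)·178.5 = 10620.75.

10620.75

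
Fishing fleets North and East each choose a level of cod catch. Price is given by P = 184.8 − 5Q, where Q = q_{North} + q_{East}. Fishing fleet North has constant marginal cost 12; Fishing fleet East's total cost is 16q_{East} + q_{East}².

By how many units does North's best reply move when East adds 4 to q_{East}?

Fishing fleet North's profit: π = q_{North}(184.8 − 5(q_{North} + q_{East})) − 12q_{North}.
∂π/∂q_{North} = 172.8 − 10q_{North} − 5q_{East} = 0, so q_{North} = 17.28 − 0.5q_{East}.
The reaction-function slope is −0.5, so a 4-unit rise in q_{East} moves q_{North} by −0.5 × 4 = −2. North's best response falls — the actions are strategic substitutes.

-2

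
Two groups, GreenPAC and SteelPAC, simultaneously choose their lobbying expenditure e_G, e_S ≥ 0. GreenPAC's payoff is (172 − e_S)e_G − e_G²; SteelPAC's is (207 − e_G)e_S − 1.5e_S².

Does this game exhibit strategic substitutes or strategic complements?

Expanding GreenPAC's payoff: 172e_G − e_Se_G − e_G².
∂π/∂e_G = 172 − e_S − 2e_G = 0, so e_G = 86 − 0.5e_S.
The best-response slope de_G/de_S = −0.5 < 0: the reaction function is downward-sloping, so the choices are strategic substitutes.

strategic substitutes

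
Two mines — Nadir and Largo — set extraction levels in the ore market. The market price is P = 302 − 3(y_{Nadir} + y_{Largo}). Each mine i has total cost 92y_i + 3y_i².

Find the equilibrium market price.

218

Mine Nadir's profit: π = y_{Nadir}(302 − 3(y_{Nadir} + y_{Largo})) − 92y_{Nadir} − 3y_{Nadir}².
∂π/∂y_{Nadir} = 210 − 12y_{Nadir} − 3y_{Largo} = 0, so y_{Nadir} = 17.5 − 0.25y_{Largo}.
By symmetry y_{Largo} = y_{Nadir}; substituting into the reaction function, 1.25y_{Nadir} = 17.5 and y_{Nadir} = 14.
Equilibrium price: P = 302 − 3·28 = 218.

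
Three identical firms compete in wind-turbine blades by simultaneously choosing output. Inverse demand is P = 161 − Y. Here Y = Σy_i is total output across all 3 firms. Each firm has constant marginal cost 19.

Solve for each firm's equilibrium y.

A representative firm's profit is π_i = y_i(161 − Y) − 19y_i, with Y = y_i + Σ_{j≠i} y_j.
First-order condition: 142 − 2y_i − Σ_{j≠i} y_j = 0.
With identical firms, set every y_j = y: then 142 − 2y − 2y = 0, i.e. y = 142/4 = 35.5.

35.5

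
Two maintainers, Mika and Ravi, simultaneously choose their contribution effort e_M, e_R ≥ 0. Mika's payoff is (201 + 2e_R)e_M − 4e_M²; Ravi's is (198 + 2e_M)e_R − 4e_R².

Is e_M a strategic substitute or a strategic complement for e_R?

strategic complements

Expanding Mika's payoff: 201e_M + 2e_Re_M − 4e_M².
∂π/∂e_M = 201 + 2e_R − 8e_M = 0, so e_M = 25.125 + 0.25e_R.
The best-response slope de_M/de_R = 0.25 > 0: the reaction function is upward-sloping, so the choices are strategic complements.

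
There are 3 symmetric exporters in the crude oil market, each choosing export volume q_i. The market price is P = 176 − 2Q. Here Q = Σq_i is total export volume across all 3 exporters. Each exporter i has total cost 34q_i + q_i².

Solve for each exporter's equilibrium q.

14.2

A representative exporter's profit is π_i = q_i(176 − 2Q) − 34q_i − q_i², with Q = q_i + Σ_{j≠i} q_j.
First-order condition: 142 − 6q_i − 2Σ_{j≠i} q_j = 0.
Imposing symmetry (q_j = q for all j) turns Σ_{j≠i} q_j into 2q, so 142 = 10q and q = 14.2.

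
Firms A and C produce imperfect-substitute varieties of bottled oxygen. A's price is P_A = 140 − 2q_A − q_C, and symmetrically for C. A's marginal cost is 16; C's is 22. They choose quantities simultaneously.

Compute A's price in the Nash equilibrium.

66.4

Firm A's profit: π = q_A(140 − 2q_A − q_C) − 16q_A.
∂π/∂q_A = 124 − 4q_A − q_C = 0 ⇒ q_A = 31 − 0.25q_C.
Similarly q_C = 29.5 − 0.25q_A.
Plugging q_C into A's best response: q_A = 31 − 0.25(29.5 − 0.25q_A) ⇒ 0.9375q_A = 23.625, so q_A = 25.2.
Then q_C = 29.5 − 0.25·25.2 = 23.2.
P_A = 140 − 2·25.2 − 23.2 = 66.4.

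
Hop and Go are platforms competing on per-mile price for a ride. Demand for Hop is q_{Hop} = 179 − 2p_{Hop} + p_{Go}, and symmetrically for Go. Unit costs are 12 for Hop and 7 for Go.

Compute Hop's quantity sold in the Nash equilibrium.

Hop's profit: π = (p_{Hop} − 12)(179 − 2p_{Hop} + p_{Go}).
∂π/∂p_{Hop} = 203 − 4p_{Hop} + p_{Go} = 0 ⇒ p_{Hop} = 50.75 + 0.25p_{Go}.
Similarly p_{Go} = 48.25 + 0.25p_{Hop}.
Substituting the second reaction function into the first: p_{Hop} = 50.75 + 0.25(48.25 + 0.25p_{Hop}), which gives 0.9375p_{Hop} = 62.8125 ⇒ p_{Hop} = 67.
Then p_{Go} = 48.25 + 0.25·67 = 65.
q_{Hop} = 179 − 2·67 + 65 = 110.

110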